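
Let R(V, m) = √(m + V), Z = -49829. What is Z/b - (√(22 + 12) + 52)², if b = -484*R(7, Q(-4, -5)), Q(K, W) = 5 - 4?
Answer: -2738 - 104*√34 + 49829*√2/1936 ≈ -3308.0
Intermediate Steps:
Q(K, W) = 1
R(V, m) = √(V + m)
b = -968*√2 (b = -484*√(7 + 1) = -968*√2 ≈ -1369.0)
Z/b - (√(22 + 12) + 52)² = -49829*(-√2/1936) - (√(22 + 12) + 52)² = -(-49829)*√2/1936 - (√34 + 52)² = 49829*√2/1936 - (52 + √34)² = -(52 + √34)² + 49829*√2/1936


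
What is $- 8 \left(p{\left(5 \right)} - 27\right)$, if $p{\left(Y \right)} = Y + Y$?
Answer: $136$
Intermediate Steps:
$p{\left(Y \right)} = 2 Y$
$- 8 \left(p{\left(5 \right)} - 27\right) = - 8 \left(2 \cdot 5 - 27\right) = - 8 \left(10 - 27\right) = \left(-8\right) \left(-17\right) = 136$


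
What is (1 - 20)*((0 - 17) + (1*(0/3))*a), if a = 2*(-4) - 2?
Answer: 323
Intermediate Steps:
a = -10 (a = -8 - 2 = -10)
(1 - 20)*((0 - 17) + (1*(0/3))*a) = (1 - 20)*((0 - 17) + (1*(0/3))*(-10)) = -19*(-17 + (1*(0*(⅓)))*(-10)) = -19*(-17 + (1*0)*(-10)) = -19*(-17 + 0*(-10)) = -19*(-17 + 0) = -19*(-17) = 323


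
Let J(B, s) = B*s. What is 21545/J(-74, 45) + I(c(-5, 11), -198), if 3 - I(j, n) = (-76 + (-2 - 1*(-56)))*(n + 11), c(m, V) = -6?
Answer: -2742235/666 ≈ -4117.5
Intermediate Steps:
I(j, n) = 245 + 22*n (I(j, n) = 3 - (-76 + (-2 - 1*(-56)))*(n + 11) = 3 - (-76 + (-2 + 56))*(11 + n) = 3 - (-76 + 54)*(11 + n) = 3 - (-22)*(11 + n) = 3 - (-242 - 22*n) = 3 + (242 + 22*n) = 245 + 22*n)
21545/J(-74, 45) + I(c(-5, 11), -198) = 21545/((-74*45)) + (245 + 22*(-198)) = 21545/(-3330) + (245 - 4356) = 21545*(-1/3330) - 4111 = -4309/666 - 4111 = -2742235/666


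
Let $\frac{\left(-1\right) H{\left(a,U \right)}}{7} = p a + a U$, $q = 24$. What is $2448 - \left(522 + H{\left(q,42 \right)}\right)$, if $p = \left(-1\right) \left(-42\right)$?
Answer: $16038$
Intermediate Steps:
$p = 42$
$H{\left(a,U \right)} = - 294 a - 7 U a$ ($H{\left(a,U \right)} = - 7 \left(42 a + a U\right) = - 7 \left(42 a + U a\right) = - 294 a - 7 U a$)
$2448 - \left(522 + H{\left(q,42 \right)}\right) = 2448 - \left(522 - 168 \left(42 + 42\right)\right) = 2448 - \left(522 - 168 \cdot 84\right) = 2448 - -13590 = 2448 + \left(-522 + 14112\right) = 2448 + 13590 = 16038$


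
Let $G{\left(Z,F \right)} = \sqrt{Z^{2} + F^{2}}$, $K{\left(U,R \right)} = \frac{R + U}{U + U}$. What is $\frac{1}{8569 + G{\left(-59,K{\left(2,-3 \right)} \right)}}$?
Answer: $\frac{137104}{1174788479} - \frac{4 \sqrt{55697}}{1174788479} \approx 0.0001159$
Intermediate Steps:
$K{\left(U,R \right)} = \frac{R + U}{2 U}$
$G{\left(Z,F \right)} = \sqrt{F^{2} + Z^{2}}$
$\frac{1}{8569 + G{\left(-59,K{\left(2,-3 \right)} \right)}} = \frac{1}{8569 + \sqrt{\left(\frac{-3 + 2}{2 \cdot 2}\right)^{2} + \left(-59\right)^{2}}} = \frac{1}{8569 + \sqrt{\left(\frac{1}{2} \cdot \frac{1}{2} \left(-1\right)\right)^{2} + 3481}} = \frac{1}{8569 + \sqrt{\left(- \frac{1}{4}\right)^{2} + 3481}} = \frac{1}{8569 + \sqrt{\frac{1}{16} + 3481}} = \frac{1}{8569 + \sqrt{\frac{55697}{16}}} = \frac{1}{8569 + \frac{\sqrt{55697}}{4}}$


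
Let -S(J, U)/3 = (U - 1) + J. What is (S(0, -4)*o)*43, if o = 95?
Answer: 61275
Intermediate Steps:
S(J, U) = 3 - 3*J - 3*U (S(J, U) = -3*((U - 1) + J) = -3*((-1 + U) + J) = -3*(-1 + J + U) = 3 - 3*J - 3*U)
(S(0, -4)*o)*43 = ((3 - 3*0 - 3*(-4))*95)*43 = ((3 + 0 + 12)*95)*43 = (15*95)*43 = 1425*43 = 61275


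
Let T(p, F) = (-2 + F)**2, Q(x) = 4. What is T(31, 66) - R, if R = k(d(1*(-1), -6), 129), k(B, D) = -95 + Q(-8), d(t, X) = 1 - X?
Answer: 4187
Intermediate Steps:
k(B, D) = -91 (k(B, D) = -95 + 4 = -91)
R = -91
T(31, 66) - R = (-2 + 66)**2 - 1*(-91) = 64**2 + 91 = 4096 + 91 = 4187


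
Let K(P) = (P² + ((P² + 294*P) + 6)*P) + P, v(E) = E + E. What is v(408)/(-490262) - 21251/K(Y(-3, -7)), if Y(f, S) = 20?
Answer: -5260744001/30920824340 ≈ -0.17014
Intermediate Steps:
v(E) = 2*E
K(P) = P + P² + P*(6 + P² + 294*P) (K(P) = (P² + (6 + P² + 294*P)*P) + P = (P² + P*(6 + P² + 294*P)) + P = P + P² + P*(6 + P² + 294*P))
v(408)/(-490262) - 21251/K(Y(-3, -7)) = (2*408)/(-490262) - 21251*1/(20*(7 + 20² + 295*20)) = 816*(-1/490262) - 21251*1/(20*(7 + 400 + 5900)) = -408/245131 - 21251/(20*6307) = -408/245131 - 21251/126140 = -5260744001/30920824340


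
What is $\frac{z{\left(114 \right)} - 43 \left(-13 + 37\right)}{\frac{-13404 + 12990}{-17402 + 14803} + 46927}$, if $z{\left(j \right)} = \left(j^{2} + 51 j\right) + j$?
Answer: $\frac{2021796}{5302769} \approx 0.38127$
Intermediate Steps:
$z{\left(j \right)} = j^{2} + 52 j$
$\frac{z{\left(114 \right)} - 43 \left(-13 + 37\right)}{\frac{-13404 + 12990}{-17402 + 14803} + 46927} = \frac{114 \left(52 + 114\right) - 43 \left(-13 + 37\right)}{\frac{-13404 + 12990}{-17402 + 14803} + 46927} = \frac{114 \cdot 166 - 1032}{- \frac{414}{-2599} + 46927} = \frac{18924 - 1032}{\left(-414\right) \left(- \frac{1}{2599}\right) + 46927} = \frac{17892}{\frac{18}{113} + 46927} = \frac{17892}{\frac{5302769}{113}} = 17892 \cdot \frac{113}{5302769} = \frac{2021796}{5302769}$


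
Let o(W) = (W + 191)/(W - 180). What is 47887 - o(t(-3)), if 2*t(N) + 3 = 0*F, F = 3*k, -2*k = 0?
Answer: 17383360/363 ≈ 47888.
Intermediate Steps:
k = 0 (k = -½*0 = 0)
F = 0 (F = 3*0 = 0)
t(N) = -3/2 (t(N) = -3/2 + (0*0)/2 = -3/2 + (½)*0 = -3/2 + 0 = -3/2)
o(W) = (191 + W)/(-180 + W)
47887 - o(t(-3)) = 47887 - (191 - 3/2)/(-180 - 3/2) = 47887 - 379/((-363/2)*2) = 47887 - (-2)*379/(363*2) = 47887 - 1*(-379/363) = 47887 + 379/363 = 17383360/363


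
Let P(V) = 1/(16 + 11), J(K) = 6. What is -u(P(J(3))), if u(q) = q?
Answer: -1/27 ≈ -0.037037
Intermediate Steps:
P(V) = 1/27
-u(P(J(3))) = -1*1/27 = -1/27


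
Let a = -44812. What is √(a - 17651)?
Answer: I*√62463 ≈ 249.93*I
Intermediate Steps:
√(a - 17651) = √(-44812 - 17651) = √(-62463) = I*√62463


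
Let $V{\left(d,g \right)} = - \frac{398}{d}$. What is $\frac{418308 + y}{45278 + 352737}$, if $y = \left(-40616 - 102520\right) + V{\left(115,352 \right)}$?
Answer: $\frac{31644382}{45771725} \approx 0.69135$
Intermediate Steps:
$y = - \frac{16461038}{115}$ ($y = \left(-40616 - 102520\right) - \frac{398}{115} = -143136 - \frac{398}{115} = - \frac{16461038}{115} \approx -1.4314 \cdot 10^{5}$)
$\frac{418308 + y}{45278 + 352737} = \frac{418308 - \frac{16461038}{115}}{45278 + 352737} = \frac{31644382}{115 \cdot 398015} = \frac{31644382}{115} \cdot \frac{1}{398015} = \frac{31644382}{45771725}$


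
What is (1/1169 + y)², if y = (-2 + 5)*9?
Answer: 996286096/1366561 ≈ 729.05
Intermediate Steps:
y = 27 (y = 3*9 = 27)
(1/1169 + y)² = (1/1169 + 27)² = (31564/1169)² = 996286096/1366561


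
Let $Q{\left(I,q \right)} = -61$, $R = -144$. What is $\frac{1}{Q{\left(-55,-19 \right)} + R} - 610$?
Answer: $- \frac{125051}{205} \approx -610.0$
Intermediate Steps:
$\frac{1}{Q{\left(-55,-19 \right)} + R} - 610 = \frac{1}{-61 - 144} - 610 = \frac{1}{-205} - 610 = - \frac{1}{205} - 610 = - \frac{125051}{205}$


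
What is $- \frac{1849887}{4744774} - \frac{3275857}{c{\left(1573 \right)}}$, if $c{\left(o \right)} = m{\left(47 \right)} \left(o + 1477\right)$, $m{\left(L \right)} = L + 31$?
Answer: $- \frac{614741893793}{43414682100} \approx -14.16$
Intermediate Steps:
$m{\left(L \right)} = 31 + L$
$c{\left(o \right)} = 115206 + 78 o$ ($c{\left(o \right)} = \left(31 + 47\right) \left(o + 1477\right) = 78 \left(1477 + o\right) = 115206 + 78 o$)
$- \frac{1849887}{4744774} - \frac{3275857}{c{\left(1573 \right)}} = - \frac{1849887}{4744774} - \frac{3275857}{115206 + 78 \cdot 1573} = \left(-1849887\right) \frac{1}{4744774} - \frac{3275857}{115206 + 122694} = - \frac{1849887}{4744774} - \frac{3275857}{237900} = - \frac{1849887}{4744774} - \frac{251989}{18300} = - \frac{614741893793}{43414682100}$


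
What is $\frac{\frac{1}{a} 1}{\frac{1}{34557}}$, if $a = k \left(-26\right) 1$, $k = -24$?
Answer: $\frac{11519}{208} \approx 55.38$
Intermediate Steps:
$a = 624$ ($a = \left(-24\right) \left(-26\right) 1 = 624 \cdot 1 = 624$)
$\frac{\frac{1}{a} 1}{\frac{1}{34557}} = \frac{\frac{1}{624} \cdot 1}{\frac{1}{34557}} = \frac{1}{624} \cdot 1 \frac{1}{\frac{1}{34557}} = \frac{1}{624} \cdot 34557 = \frac{11519}{208}$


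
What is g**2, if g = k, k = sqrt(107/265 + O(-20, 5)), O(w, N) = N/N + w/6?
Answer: -1534/795 ≈ -1.9296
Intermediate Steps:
O(w, N) = 1 + w/6 (O(w, N) = 1 + w*(1/6) = 1 + w/6)
k = I*sqrt(1219530)/795 (k = sqrt(107/265 + (1 + (1/6)*(-20))) = sqrt(107*(1/265) + (1 - 10/3)) = sqrt(107/265 - 7/3) = sqrt(-1534/795) = I*sqrt(1219530)/795 ≈ 1.3891*I)
g = I*sqrt(1219530)/795 ≈ 1.3891*I
g**2 = (I*sqrt(1219530)/795)**2 = -1534/795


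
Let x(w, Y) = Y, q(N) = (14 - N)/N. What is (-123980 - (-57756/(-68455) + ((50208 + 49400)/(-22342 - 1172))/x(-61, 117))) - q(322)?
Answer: -268513732001656522/2165785245585 ≈ -1.2398e+5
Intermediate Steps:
q(N) = (14 - N)/N
(-123980 - (-57756/(-68455) + ((50208 + 49400)/(-22342 - 1172))/x(-61, 117))) - q(322) = (-123980 - (-57756/(-68455) + ((50208 + 49400)/(-22342 - 1172))/117)) - (14 - 1*322)/322 = (-123980 - (-57756*(-1/68455) + (99608/(-23514))*(1/117))) - (14 - 322)/322 = (-123980 - (57756/68455 + (99608*(-1/23514))*(1/117))) - (-308)/322 = (-123980 - (57756/68455 - 49804/11757*1/117)) - 1*(-22/23) = (-123980 - (57756/68455 - 49804/1375569)) + 22/23 = (-123980 - 1*76038030344/94164575895) + 22/23 = (-123980 - 76038030344/94164575895) + 22/23 = -11674600157492444/94164575895 + 22/23 = -268513732001656522/2165785245585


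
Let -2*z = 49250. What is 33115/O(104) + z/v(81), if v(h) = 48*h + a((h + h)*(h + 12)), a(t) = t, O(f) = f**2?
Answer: 13896835/7884864 ≈ 1.7625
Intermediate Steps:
z = -24625 (z = -1/2*49250 = -24625)
v(h) = 48*h + 2*h*(12 + h) (v(h) = 48*h + (h + h)*(h + 12) = 48*h + (2*h)*(12 + h) = 48*h + 2*h*(12 + h))
33115/O(104) + z/v(81) = 33115/(104**2) - 24625*1/(162*(36 + 81)) = 33115/10816 - 24625/(2*81*117) = 33115*(1/10816) - 24625/18954 = 33115/10816 - 24625*1/18954 = 33115/10816 - 24625/18954 = 13896835/7884864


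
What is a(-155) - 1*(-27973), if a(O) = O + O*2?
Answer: 27508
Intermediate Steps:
a(O) = 3*O (a(O) = O + 2*O = 3*O)
a(-155) - 1*(-27973) = 3*(-155) - 1*(-27973) = -465 + 27973 = 27508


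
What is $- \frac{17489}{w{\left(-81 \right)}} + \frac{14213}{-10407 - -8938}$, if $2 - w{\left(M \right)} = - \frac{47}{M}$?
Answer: $- \frac{2082633116}{168935} \approx -12328.0$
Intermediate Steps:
$w{\left(M \right)} = 2 + \frac{47}{M}$ ($w{\left(M \right)} = 2 - - \frac{47}{M} = 2 + \frac{47}{M}$)
$- \frac{17489}{w{\left(-81 \right)}} + \frac{14213}{-10407 - -8938} = - \frac{17489}{2 + \frac{47}{-81}} + \frac{14213}{-10407 - -8938} = - \frac{17489}{2 + 47 \left(- \frac{1}{81}\right)} + \frac{14213}{-10407 + 8938} = - \frac{17489}{2 - \frac{47}{81}} + \frac{14213}{-1469} = - \frac{17489}{\frac{115}{81}} + 14213 \left(- \frac{1}{1469}\right) = \left(-17489\right) \frac{81}{115} - \frac{14213}{1469} = - \frac{1416609}{115} - \frac{14213}{1469} = - \frac{2082633116}{168935}$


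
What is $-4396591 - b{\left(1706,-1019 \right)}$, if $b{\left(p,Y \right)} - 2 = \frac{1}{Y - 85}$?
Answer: $- \frac{4853838671}{1104} \approx -4.3966 \cdot 10^{6}$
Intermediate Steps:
$b{\left(p,Y \right)} = 2 + \frac{1}{-85 + Y}$ ($b{\left(p,Y \right)} = 2 + \frac{1}{Y - 85} = 2 + \frac{1}{-85 + Y}$)
$-4396591 - b{\left(1706,-1019 \right)} = -4396591 - \frac{-169 + 2 \left(-1019\right)}{-85 - 1019} = -4396591 - \frac{-169 - 2038}{-1104} = -4396591 - \left(- \frac{1}{1104}\right) \left(-2207\right) = -4396591 - \frac{2207}{1104} = - \frac{4853838671}{1104}$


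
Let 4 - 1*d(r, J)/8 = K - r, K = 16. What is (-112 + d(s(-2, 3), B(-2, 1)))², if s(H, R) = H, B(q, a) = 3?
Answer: 50176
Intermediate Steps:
d(r, J) = -96 + 8*r (d(r, J) = 32 - 8*(16 - r) = 32 + (-128 + 8*r) = -96 + 8*r)
(-112 + d(s(-2, 3), B(-2, 1)))² = (-112 + (-96 + 8*(-2)))² = (-112 + (-96 - 16))² = (-112 - 112)² = (-224)² = 50176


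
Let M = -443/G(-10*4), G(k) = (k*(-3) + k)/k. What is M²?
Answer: 196249/4 ≈ 49062.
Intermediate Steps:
G(k) = -2 (G(k) = (-3*k + k)/k = (-2*k)/k = -2)
M = 443/2 (M = -443/(-2) = -443*(-½) = 443/2 ≈ 221.50)
M² = (443/2)² = 196249/4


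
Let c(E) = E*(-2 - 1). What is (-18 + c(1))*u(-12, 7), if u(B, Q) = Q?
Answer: -147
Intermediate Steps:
c(E) = -3*E (c(E) = E*(-3) = -3*E)
(-18 + c(1))*u(-12, 7) = (-18 - 3*1)*7 = (-18 - 3)*7 = -21*7 = -147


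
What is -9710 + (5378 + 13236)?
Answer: 8904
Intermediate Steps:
-9710 + (5378 + 13236) = -9710 + 18614 = 8904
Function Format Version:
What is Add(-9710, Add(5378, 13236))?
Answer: 8904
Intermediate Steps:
Add(-9710, Add(5378, 13236)) = Add(-9710, 18614) = 8904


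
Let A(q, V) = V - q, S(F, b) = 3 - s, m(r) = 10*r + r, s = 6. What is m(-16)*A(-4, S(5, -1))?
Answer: -176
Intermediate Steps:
m(r) = 11*r
S(F, b) = -3 (S(F, b) = 3 - 1*6 = 3 - 6 = -3)
m(-16)*A(-4, S(5, -1)) = (11*(-16))*(-3 - 1*(-4)) = -176*(-3 + 4) = -176*1 = -176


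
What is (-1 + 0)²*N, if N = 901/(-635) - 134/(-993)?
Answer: -809603/630555 ≈ -1.2840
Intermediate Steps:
N = -809603/630555 (N = 901*(-1/635) - 134*(-1/993) = -901/635 + 134/993 = -809603/630555 ≈ -1.2840)
(-1 + 0)²*N = (-1 + 0)²*(-809603/630555) = (-1)²*(-809603/630555) = 1*(-809603/630555) = -809603/630555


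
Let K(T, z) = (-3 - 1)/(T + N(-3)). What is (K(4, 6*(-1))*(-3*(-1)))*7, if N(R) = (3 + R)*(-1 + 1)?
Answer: -21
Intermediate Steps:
N(R) = 0 (N(R) = (3 + R)*0 = 0)
K(T, z) = -4/T (K(T, z) = (-3 - 1)/(T + 0) = -4/T)
(K(4, 6*(-1))*(-3*(-1)))*7 = ((-4/4)*(-3*(-1)))*7 = (-4*¼*3)*7 = -1*3*7 = -3*7 = -21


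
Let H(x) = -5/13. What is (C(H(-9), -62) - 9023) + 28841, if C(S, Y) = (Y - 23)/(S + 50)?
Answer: 2556301/129 ≈ 19816.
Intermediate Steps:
H(x) = -5/13 (H(x) = -5*1/13 = -5/13)
C(S, Y) = (-23 + Y)/(50 + S)
(C(H(-9), -62) - 9023) + 28841 = ((-23 - 62)/(50 - 5/13) - 9023) + 28841 = (-85/(645/13) - 9023) + 28841 = ((13/645)*(-85) - 9023) + 28841 = (-221/129 - 9023) + 28841 = -1164188/129 + 28841 = 2556301/129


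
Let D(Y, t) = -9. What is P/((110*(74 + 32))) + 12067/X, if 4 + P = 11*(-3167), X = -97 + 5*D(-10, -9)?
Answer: -72824321/827860 ≈ -87.967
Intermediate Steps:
X = -142 (X = -97 + 5*(-9) = -97 - 45 = -142)
P = -34841 (P = -4 + 11*(-3167) = -4 - 34837 = -34841)
P/((110*(74 + 32))) + 12067/X = -34841*1/(110*(74 + 32)) + 12067/(-142) = -34841/(110*106) + 12067*(-1/142) = -34841/11660 - 12067/142 = -72824321/827860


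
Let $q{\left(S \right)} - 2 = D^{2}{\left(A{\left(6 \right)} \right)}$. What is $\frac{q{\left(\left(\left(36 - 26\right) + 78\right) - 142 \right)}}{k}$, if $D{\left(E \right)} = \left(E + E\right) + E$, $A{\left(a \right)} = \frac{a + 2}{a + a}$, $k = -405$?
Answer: $- \frac{2}{135} \approx -0.014815$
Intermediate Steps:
$A{\left(a \right)} = \frac{2 + a}{2 a}$
$D{\left(E \right)} = 3 E$ ($D{\left(E \right)} = 2 E + E = 3 E$)
$q{\left(S \right)} = 6$ ($q{\left(S \right)} = 2 + \left(3 \frac{2 + 6}{2 \cdot 6}\right)^{2} = 2 + \left(3 \cdot \frac{1}{2} \cdot \frac{1}{6} \cdot 8\right)^{2} = 2 + \left(3 \cdot \frac{2}{3}\right)^{2} = 2 + 2^{2} = 2 + 4 = 6$)
$\frac{q{\left(\left(\left(36 - 26\right) + 78\right) - 142 \right)}}{k} = \frac{6}{-405} = 6 \left(- \frac{1}{405}\right) = - \frac{2}{135}$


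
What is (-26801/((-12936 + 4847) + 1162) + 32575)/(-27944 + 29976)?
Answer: 112836913/7037832 ≈ 16.033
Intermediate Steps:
(-26801/((-12936 + 4847) + 1162) + 32575)/(-27944 + 29976) = (-26801/(-8089 + 1162) + 32575)/2032 = (-26801/(-6927) + 32575)*(1/2032) = (-26801*(-1/6927) + 32575)*(1/2032) = (26801/6927 + 32575)*(1/2032) = (225673826/6927)*(1/2032) = 112836913/7037832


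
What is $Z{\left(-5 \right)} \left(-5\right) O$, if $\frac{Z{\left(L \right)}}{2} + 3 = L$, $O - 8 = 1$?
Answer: $720$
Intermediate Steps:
$O = 9$ ($O = 8 + 1 = 9$)
$Z{\left(L \right)} = -6 + 2 L$
$Z{\left(-5 \right)} \left(-5\right) O = \left(-6 + 2 \left(-5\right)\right) \left(-5\right) 9 = \left(-6 - 10\right) \left(-5\right) 9 = \left(-16\right) \left(-5\right) 9 = 80 \cdot 9 = 720$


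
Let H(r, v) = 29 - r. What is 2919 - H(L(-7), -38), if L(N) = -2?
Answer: 2888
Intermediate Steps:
2919 - H(L(-7), -38) = 2919 - (29 - 1*(-2)) = 2919 - (29 + 2) = 2919 - 1*31 = 2919 - 31 = 2888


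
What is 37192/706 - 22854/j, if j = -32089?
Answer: 604794506/11327417 ≈ 53.392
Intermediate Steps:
37192/706 - 22854/j = 37192/706 - 22854/(-32089) = 37192*(1/706) - 22854*(-1/32089) = 18596/353 + 22854/32089 = 604794506/11327417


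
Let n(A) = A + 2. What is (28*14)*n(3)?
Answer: 1960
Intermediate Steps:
n(A) = 2 + A
(28*14)*n(3) = (28*14)*(2 + 3) = 392*5 = 1960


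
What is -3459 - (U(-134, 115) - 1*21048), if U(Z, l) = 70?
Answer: 17519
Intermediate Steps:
-3459 - (U(-134, 115) - 1*21048) = -3459 - (70 - 1*21048) = -3459 - (70 - 21048) = -3459 - 1*(-20978) = -3459 + 20978 = 17519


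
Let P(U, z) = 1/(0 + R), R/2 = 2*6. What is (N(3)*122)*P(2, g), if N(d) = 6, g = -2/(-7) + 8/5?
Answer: 61/2 ≈ 30.500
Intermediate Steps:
R = 24 (R = 2*(2*6) = 2*12 = 24)
g = 66/35 (g = -2*(-1/7) + 8*(1/5) = 2/7 + 8/5 = 66/35 ≈ 1.8857)
P(U, z) = 1/24 (P(U, z) = 1/(0 + 24) = 1/24)
(N(3)*122)*P(2, g) = (6*122)*(1/24) = 732*(1/24) = 61/2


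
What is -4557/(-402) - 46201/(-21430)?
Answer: 9685776/717905 ≈ 13.492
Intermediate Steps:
-4557/(-402) - 46201/(-21430) = -4557*(-1/402) - 46201*(-1/21430) = 1519/134 + 46201/21430 = 9685776/717905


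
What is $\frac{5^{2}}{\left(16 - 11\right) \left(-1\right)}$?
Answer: $-5$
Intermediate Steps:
$\frac{5^{2}}{\left(16 - 11\right) \left(-1\right)} = \frac{25}{5 \left(-1\right)} = \frac{25}{-5} = 25 \left(- \frac{1}{5}\right) = -5$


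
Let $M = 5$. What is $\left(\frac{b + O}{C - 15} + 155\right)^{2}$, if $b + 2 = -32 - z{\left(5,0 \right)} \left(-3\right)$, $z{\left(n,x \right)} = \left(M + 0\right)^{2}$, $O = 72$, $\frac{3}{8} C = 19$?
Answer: $\frac{286421776}{11449} \approx 25017.0$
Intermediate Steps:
$C = \frac{152}{3}$ ($C = \frac{8}{3} \cdot 19 = \frac{152}{3} \approx 50.667$)
$z{\left(n,x \right)} = 25$ ($z{\left(n,x \right)} = \left(5 + 0\right)^{2} = 5^{2} = 25$)
$b = 41$ ($b = -2 - \left(32 + 25 \left(-3\right)\right) = -2 - -43 = -2 + \left(-32 + 75\right) = -2 + 43 = 41$)
$\left(\frac{b + O}{C - 15} + 155\right)^{2} = \left(\frac{41 + 72}{\frac{152}{3} - 15} + 155\right)^{2} = \left(\frac{113}{\frac{107}{3}} + 155\right)^{2} = \left(113 \cdot \frac{3}{107} + 155\right)^{2} = \left(\frac{339}{107} + 155\right)^{2} = \left(\frac{16924}{107}\right)^{2} = \frac{286421776}{11449}$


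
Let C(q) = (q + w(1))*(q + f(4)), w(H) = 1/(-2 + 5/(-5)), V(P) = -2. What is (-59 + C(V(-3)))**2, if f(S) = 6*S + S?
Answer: 128881/9 ≈ 14320.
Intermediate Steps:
f(S) = 7*S
w(H) = -1/3 (w(H) = 1/(-2 + 5*(-1/5)) = 1/(-2 - 1) = 1/(-3) = -1/3)
C(q) = (28 + q)*(-1/3 + q) (C(q) = (q - 1/3)*(q + 7*4) = (-1/3 + q)*(q + 28) = (-1/3 + q)*(28 + q) = (28 + q)*(-1/3 + q))
(-59 + C(V(-3)))**2 = (-59 + (-28/3 + (-2)**2 + (83/3)*(-2)))**2 = (-59 + (-28/3 + 4 - 166/3))**2 = (-59 - 182/3)**2 = (-359/3)**2 = 128881/9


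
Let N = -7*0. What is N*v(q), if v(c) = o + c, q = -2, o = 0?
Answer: 0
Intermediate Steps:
v(c) = c (v(c) = 0 + c = c)
N = 0
N*v(q) = 0*(-2) = 0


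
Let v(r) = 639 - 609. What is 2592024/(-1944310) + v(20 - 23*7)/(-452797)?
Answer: -586859510214/440188867535 ≈ -1.3332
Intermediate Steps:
v(r) = 30
2592024/(-1944310) + v(20 - 23*7)/(-452797) = 2592024/(-1944310) + 30/(-452797) = 2592024*(-1/1944310) + 30*(-1/452797) = -1296012/972155 - 30/452797 = -586859510214/440188867535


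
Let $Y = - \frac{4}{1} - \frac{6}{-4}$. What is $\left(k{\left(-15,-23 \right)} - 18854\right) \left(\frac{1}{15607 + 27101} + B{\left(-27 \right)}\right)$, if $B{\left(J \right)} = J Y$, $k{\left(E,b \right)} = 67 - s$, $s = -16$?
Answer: $- \frac{18037623287}{14236} \approx -1.267 \cdot 10^{6}$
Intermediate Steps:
$k{\left(E,b \right)} = 83$ ($k{\left(E,b \right)} = 67 - -16 = 67 + 16 = 83$)
$Y = - \frac{5}{2}$ ($Y = \left(-4\right) 1 - - \frac{3}{2} = -4 + \frac{3}{2} = - \frac{5}{2} \approx -2.5$)
$B{\left(J \right)} = - \frac{5 J}{2}$ ($B{\left(J \right)} = J \left(- \frac{5}{2}\right) = - \frac{5 J}{2}$)
$\left(k{\left(-15,-23 \right)} - 18854\right) \left(\frac{1}{15607 + 27101} + B{\left(-27 \right)}\right) = \left(83 - 18854\right) \left(\frac{1}{15607 + 27101} - - \frac{135}{2}\right) = - 18771 \left(\frac{1}{42708} + \frac{135}{2}\right) = \left(-18771\right) \frac{2882791}{42708} = - \frac{18037623287}{14236}$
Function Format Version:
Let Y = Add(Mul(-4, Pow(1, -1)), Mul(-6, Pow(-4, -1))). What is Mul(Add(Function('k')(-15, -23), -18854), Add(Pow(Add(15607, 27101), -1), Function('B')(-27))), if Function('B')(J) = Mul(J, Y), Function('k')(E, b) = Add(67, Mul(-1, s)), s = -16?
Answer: Rational(-18037623287, 14236) ≈ -1.2670e+6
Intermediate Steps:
Function('k')(E, b) = 83 (Function('k')(E, b) = Add(67, Mul(-1, -16)) = Add(67, 16) = 83)
Y = Rational(-5, 2) (Y = Add(Mul(-4, 1), Mul(-6, Rational(-1, 4))) = Add(-4, Rational(3, 2)) = Rational(-5, 2) ≈ -2.5000)
Function('B')(J) = Mul(Rational(-5, 2), J) (Function('B')(J) = Mul(J, Rational(-5, 2)) = Mul(Rational(-5, 2), J))
Mul(Add(Function('k')(-15, -23), -18854), Add(Pow(Add(15607, 27101), -1), Function('B')(-27))) = Mul(Add(83, -18854), Add(Pow(Add(15607, 27101), -1), Mul(Rational(-5, 2), -27))) = Mul(-18771, Add(Pow(42708, -1), Rational(135, 2))) = Mul(-18771, Add(Rational(1, 42708), Rational(135, 2))) = Mul(-18771, Rational(2882791, 42708)) = Rational(-18037623287, 14236)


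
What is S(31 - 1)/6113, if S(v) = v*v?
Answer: 900/6113 ≈ 0.14723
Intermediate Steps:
S(v) = v**2
S(31 - 1)/6113 = (31 - 1)**2/6113 = 30**2*(1/6113) = 900*(1/6113) = 900/6113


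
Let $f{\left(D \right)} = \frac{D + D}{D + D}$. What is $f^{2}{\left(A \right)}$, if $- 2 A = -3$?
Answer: $1$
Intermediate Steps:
$A = \frac{3}{2}$ ($A = \left(- \frac{1}{2}\right) \left(-3\right) = \frac{3}{2} \approx 1.5$)
$f{\left(D \right)} = 1$ ($f{\left(D \right)} = \frac{2 D}{2 D} = 2 D \frac{1}{2 D} = 1$)
$f^{2}{\left(A \right)} = 1^{2} = 1$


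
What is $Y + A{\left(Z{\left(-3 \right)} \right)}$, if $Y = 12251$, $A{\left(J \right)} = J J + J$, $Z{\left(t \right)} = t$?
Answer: $12257$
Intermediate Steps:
$A{\left(J \right)} = J + J^{2}$ ($A{\left(J \right)} = J^{2} + J = J + J^{2}$)
$Y + A{\left(Z{\left(-3 \right)} \right)} = 12251 - 3 \left(1 - 3\right) = 12251 - -6 = 12251 + 6 = 12257$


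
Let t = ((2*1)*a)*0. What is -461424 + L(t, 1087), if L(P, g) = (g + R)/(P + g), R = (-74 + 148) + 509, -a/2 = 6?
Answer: -501566218/1087 ≈ -4.6142e+5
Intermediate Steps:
a = -12 (a = -2*6 = -12)
R = 583 (R = 74 + 509 = 583)
t = 0 (t = ((2*1)*(-12))*0 = (2*(-12))*0 = -24*0 = 0)
L(P, g) = (583 + g)/(P + g) (L(P, g) = (g + 583)/(P + g) = (583 + g)/(P + g))
-461424 + L(t, 1087) = -461424 + (583 + 1087)/(0 + 1087) = -461424 + 1670/1087 = -501566218/1087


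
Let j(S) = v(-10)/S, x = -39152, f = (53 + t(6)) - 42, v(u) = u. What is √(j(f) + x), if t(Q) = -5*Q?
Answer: I*√14133682/19 ≈ 197.87*I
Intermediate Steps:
f = -19 (f = (53 - 5*6) - 42 = (53 - 30) - 42 = 23 - 42 = -19)
j(S) = -10/S
√(j(f) + x) = √(-10/(-19) - 39152) = √(-10*(-1/19) - 39152) = √(10/19 - 39152) = √(-743878/19) = I*√14133682/19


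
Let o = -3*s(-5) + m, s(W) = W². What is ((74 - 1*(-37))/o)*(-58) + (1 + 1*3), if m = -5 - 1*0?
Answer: 3379/40 ≈ 84.475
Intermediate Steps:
m = -5 (m = -5 + 0 = -5)
o = -80 (o = -3*(-5)² - 5 = -3*25 - 5 = -75 - 5 = -80)
((74 - 1*(-37))/o)*(-58) + (1 + 1*3) = ((74 - 1*(-37))/(-80))*(-58) + (1 + 1*3) = ((74 + 37)*(-1/80))*(-58) + (1 + 3) = (111*(-1/80))*(-58) + 4 = -111/80*(-58) + 4 = 3219/40 + 4 = 3379/40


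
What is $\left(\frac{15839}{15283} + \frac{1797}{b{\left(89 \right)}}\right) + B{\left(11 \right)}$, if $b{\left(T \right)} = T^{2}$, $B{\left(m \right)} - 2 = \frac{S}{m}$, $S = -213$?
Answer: $- \frac{21439651843}{1331623073} \approx -16.1$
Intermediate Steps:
$B{\left(m \right)} = 2 - \frac{213}{m}$
$\left(\frac{15839}{15283} + \frac{1797}{b{\left(89 \right)}}\right) + B{\left(11 \right)} = \left(\frac{15839}{15283} + \frac{1797}{89^{2}}\right) + \left(2 - \frac{213}{11}\right) = \left(15839 \cdot \frac{1}{15283} + \frac{1797}{7921}\right) + \left(2 - \frac{213}{11}\right) = \left(\frac{15839}{15283} + 1797 \cdot \frac{1}{7921}\right) + \left(2 - \frac{213}{11}\right) = \left(\frac{15839}{15283} + \frac{1797}{7921}\right) - \frac{191}{11} = \frac{152924270}{121056643} - \frac{191}{11} = - \frac{21439651843}{1331623073}$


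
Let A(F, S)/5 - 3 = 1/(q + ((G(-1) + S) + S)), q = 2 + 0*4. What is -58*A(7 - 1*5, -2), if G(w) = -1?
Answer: -2320/3 ≈ -773.33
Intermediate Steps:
q = 2 (q = 2 + 0 = 2)
A(F, S) = 15 + 5/(1 + 2*S) (A(F, S) = 15 + 5/(2 + ((-1 + S) + S)) = 15 + 5/(2 + (-1 + 2*S)) = 15 + 5/(1 + 2*S))
-58*A(7 - 1*5, -2) = -580*(2 + 3*(-2))/(1 + 2*(-2)) = -580*(2 - 6)/(1 - 4) = -580*(-4)/(-3) = -580*(-1)*(-4)/3 = -58*40/3 = -2320/3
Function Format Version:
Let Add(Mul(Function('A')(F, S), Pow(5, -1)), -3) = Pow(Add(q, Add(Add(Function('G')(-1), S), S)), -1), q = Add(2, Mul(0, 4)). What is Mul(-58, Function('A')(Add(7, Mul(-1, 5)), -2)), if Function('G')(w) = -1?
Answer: Rational(-2320, 3) ≈ -773.33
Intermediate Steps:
q = 2 (q = Add(2, 0) = 2)
Function('A')(F, S) = Add(15, Mul(5, Pow(Add(1, Mul(2, S)), -1))) (Function('A')(F, S) = Add(15, Mul(5, Pow(Add(2, Add(Add(-1, S), S)), -1))) = Add(15, Mul(5, Pow(Add(2, Add(-1, Mul(2, S))), -1))) = Add(15, Mul(5, Pow(Add(1, Mul(2, S)), -1))))
Mul(-58, Function('A')(Add(7, Mul(-1, 5)), -2)) = Mul(-58, Mul(10, Pow(Add(1, Mul(2, -2)), -1), Add(2, Mul(3, -2)))) = Mul(-58, Mul(10, Pow(Add(1, -4), -1), Add(2, -6))) = Mul(-58, Mul(10, Pow(-3, -1), -4)) = Mul(-58, Mul(10, Rational(-1, 3), -4)) = Mul(-58, Rational(40, 3)) = Rational(-2320, 3)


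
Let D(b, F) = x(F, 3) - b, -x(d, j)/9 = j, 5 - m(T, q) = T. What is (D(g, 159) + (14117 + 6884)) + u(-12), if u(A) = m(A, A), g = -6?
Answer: 20997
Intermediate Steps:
m(T, q) = 5 - T
x(d, j) = -9*j
u(A) = 5 - A
D(b, F) = -27 - b (D(b, F) = -9*3 - b = -27 - b)
(D(g, 159) + (14117 + 6884)) + u(-12) = ((-27 - 1*(-6)) + (14117 + 6884)) + (5 - 1*(-12)) = ((-27 + 6) + 21001) + (5 + 12) = (-21 + 21001) + 17 = 20980 + 17 = 20997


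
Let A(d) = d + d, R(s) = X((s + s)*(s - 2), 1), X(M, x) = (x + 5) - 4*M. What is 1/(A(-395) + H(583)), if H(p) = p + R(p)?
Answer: -1/2709985 ≈ -3.6901e-7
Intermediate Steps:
X(M, x) = 5 + x - 4*M (X(M, x) = (5 + x) - 4*M = 5 + x - 4*M)
R(s) = 6 - 8*s*(-2 + s) (R(s) = 5 + 1 - 4*(s + s)*(s - 2) = 5 + 1 - 4*2*s*(-2 + s) = 5 + 1 - 8*s*(-2 + s) = 6 - 8*s*(-2 + s))
A(d) = 2*d
H(p) = 6 + p - 8*p*(-2 + p) (H(p) = p + (6 - 8*p*(-2 + p)) = 6 + p - 8*p*(-2 + p))
1/(A(-395) + H(583)) = 1/(2*(-395) + (6 + 583 - 8*583*(-2 + 583))) = 1/(-790 + (6 + 583 - 8*583*581)) = 1/(-790 + (6 + 583 - 2709784)) = 1/(-790 - 2709195) = 1/(-2709985) = -1/2709985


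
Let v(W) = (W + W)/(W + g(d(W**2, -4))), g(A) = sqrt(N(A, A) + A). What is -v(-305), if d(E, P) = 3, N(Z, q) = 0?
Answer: -93025/46511 - 305*sqrt(3)/46511 ≈ -2.0114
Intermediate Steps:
g(A) = sqrt(A) (g(A) = sqrt(0 + A) = sqrt(A))
v(W) = 2*W/(W + sqrt(3)) (v(W) = (W + W)/(W + sqrt(3)) = (2*W)/(W + sqrt(3)) = 2*W/(W + sqrt(3)))
-v(-305) = -2*(-305)/(-305 + sqrt(3)) = -(-610)/(-305 + sqrt(3)) = 610/(-305 + sqrt(3))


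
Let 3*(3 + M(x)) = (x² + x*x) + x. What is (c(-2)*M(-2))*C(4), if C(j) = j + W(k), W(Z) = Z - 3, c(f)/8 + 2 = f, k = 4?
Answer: 160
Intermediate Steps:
c(f) = -16 + 8*f
W(Z) = -3 + Z
C(j) = 1 + j (C(j) = j + (-3 + 4) = j + 1 = 1 + j)
M(x) = -3 + x/3 + 2*x²/3 (M(x) = -3 + ((x² + x*x) + x)/3 = -3 + ((x² + x²) + x)/3 = -3 + (2*x² + x)/3 = -3 + (x + 2*x²)/3 = -3 + (x/3 + 2*x²/3) = -3 + x/3 + 2*x²/3)
(c(-2)*M(-2))*C(4) = ((-16 + 8*(-2))*(-3 + (⅓)*(-2) + (⅔)*(-2)²))*(1 + 4) = ((-16 - 16)*(-3 - ⅔ + (⅔)*4))*5 = -32*(-3 - ⅔ + 8/3)*5 = -32*(-1)*5 = 32*5 = 160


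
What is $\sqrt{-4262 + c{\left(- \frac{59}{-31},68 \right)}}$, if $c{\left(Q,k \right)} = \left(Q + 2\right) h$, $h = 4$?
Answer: $\frac{i \sqrt{4080778}}{31} \approx 65.164 i$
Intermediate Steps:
$c{\left(Q,k \right)} = 8 + 4 Q$ ($c{\left(Q,k \right)} = \left(Q + 2\right) 4 = \left(2 + Q\right) 4 = 8 + 4 Q$)
$\sqrt{-4262 + c{\left(- \frac{59}{-31},68 \right)}} = \sqrt{-4262 + \left(8 + 4 \left(- \frac{59}{-31}\right)\right)} = \sqrt{-4262 + \left(8 + 4 \left(\left(-59\right) \left(- \frac{1}{31}\right)\right)\right)} = \sqrt{-4262 + \left(8 + 4 \cdot \frac{59}{31}\right)} = \sqrt{-4262 + \left(8 + \frac{236}{31}\right)} = \sqrt{-4262 + \frac{484}{31}} = \sqrt{- \frac{131638}{31}} = \frac{i \sqrt{4080778}}{31}$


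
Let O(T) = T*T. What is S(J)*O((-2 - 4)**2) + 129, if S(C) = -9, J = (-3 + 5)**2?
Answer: -11535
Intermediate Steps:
J = 4 (J = 2**2 = 4)
O(T) = T**2
S(J)*O((-2 - 4)**2) + 129 = -9*(-2 - 4)**4 + 129 = -9*((-6)**2)**2 + 129 = -9*36**2 + 129 = -9*1296 + 129 = -11664 + 129 = -11535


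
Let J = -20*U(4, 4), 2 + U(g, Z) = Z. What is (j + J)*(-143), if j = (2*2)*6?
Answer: 2288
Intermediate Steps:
j = 24 (j = 4*6 = 24)
U(g, Z) = -2 + Z
J = -40 (J = -20*(-2 + 4) = -20*2 = -40)
(j + J)*(-143) = (24 - 40)*(-143) = -16*(-143) = 2288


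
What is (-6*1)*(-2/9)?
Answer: 4/3 ≈ 1.3333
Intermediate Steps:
(-6*1)*(-2/9) = -(-12)/9 = -6*(-2/9) = 4/3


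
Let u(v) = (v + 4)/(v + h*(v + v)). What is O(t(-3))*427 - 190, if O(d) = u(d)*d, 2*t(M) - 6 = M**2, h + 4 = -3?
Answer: -14761/26 ≈ -567.73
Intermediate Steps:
h = -7 (h = -4 - 3 = -7)
u(v) = -(4 + v)/(13*v) (u(v) = (v + 4)/(v - 7*(v + v)) = (4 + v)/(v - 14*v) = (4 + v)/((-13*v)) = (4 + v)*(-1/(13*v)) = -(4 + v)/(13*v))
t(M) = 3 + M**2/2
O(d) = -4/13 - d/13 (O(d) = ((-4 - d)/(13*d))*d = -4/13 - d/13)
O(t(-3))*427 - 190 = (-4/13 - (3 + (1/2)*(-3)**2)/13)*427 - 190 = (-4/13 - (3 + (1/2)*9)/13)*427 - 190 = (-4/13 - (3 + 9/2)/13)*427 - 190 = (-4/13 - 1/13*15/2)*427 - 190 = (-4/13 - 15/26)*427 - 190 = -23/26*427 - 190 = -9821/26 - 190 = -14761/26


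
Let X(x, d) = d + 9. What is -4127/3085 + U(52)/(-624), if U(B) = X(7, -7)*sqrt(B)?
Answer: -4127/3085 - sqrt(13)/156 ≈ -1.3609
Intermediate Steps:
X(x, d) = 9 + d
U(B) = 2*sqrt(B) (U(B) = (9 - 7)*sqrt(B) = 2*sqrt(B))
-4127/3085 + U(52)/(-624) = -4127/3085 + (2*sqrt(52))/(-624) = -4127*1/3085 + (2*(2*sqrt(13)))*(-1/624) = -4127/3085 + (4*sqrt(13))*(-1/624) = -4127/3085 - sqrt(13)/156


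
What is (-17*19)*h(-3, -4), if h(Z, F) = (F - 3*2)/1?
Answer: 3230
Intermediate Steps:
h(Z, F) = -6 + F (h(Z, F) = (F - 6)*1 = (-6 + F)*1 = -6 + F)
(-17*19)*h(-3, -4) = (-17*19)*(-6 - 4) = -323*(-10) = 3230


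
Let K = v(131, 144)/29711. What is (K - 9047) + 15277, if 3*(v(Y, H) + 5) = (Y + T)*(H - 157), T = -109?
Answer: 555298289/89133 ≈ 6230.0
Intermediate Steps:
v(Y, H) = -5 + (-157 + H)*(-109 + Y)/3 (v(Y, H) = -5 + ((Y - 109)*(H - 157))/3 = -5 + ((-109 + Y)*(-157 + H))/3 = -5 + ((-157 + H)*(-109 + Y))/3 = -5 + (-157 + H)*(-109 + Y)/3)
K = -301/89133 (K = (17098/3 - 157/3*131 - 109/3*144 + (⅓)*144*131)/29711 = (17098/3 - 20567/3 - 5232 + 6288)*(1/29711) = -301/3*1/29711 = -301/89133 ≈ -0.0033770)
(K - 9047) + 15277 = (-301/89133 - 9047) + 15277 = -806386552/89133 + 15277 = 555298289/89133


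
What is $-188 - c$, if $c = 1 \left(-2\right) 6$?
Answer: $-176$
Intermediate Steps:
$c = -12$ ($c = \left(-2\right) 6 = -12$)
$-188 - c = -188 - -12 = -188 + 12 = -176$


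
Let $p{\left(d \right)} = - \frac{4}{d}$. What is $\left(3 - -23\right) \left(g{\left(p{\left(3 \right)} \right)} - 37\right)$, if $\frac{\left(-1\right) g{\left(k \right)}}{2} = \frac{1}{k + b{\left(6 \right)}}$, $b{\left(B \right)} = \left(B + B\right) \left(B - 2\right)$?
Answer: $- \frac{33709}{35} \approx -963.11$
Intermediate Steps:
$b{\left(B \right)} = 2 B \left(-2 + B\right)$
$g{\left(k \right)} = - \frac{2}{48 + k}$ ($g{\left(k \right)} = - \frac{2}{k + 2 \cdot 6 \left(-2 + 6\right)} = - \frac{2}{k + 2 \cdot 6 \cdot 4} = - \frac{2}{k + 48} = - \frac{2}{48 + k}$)
$\left(3 - -23\right) \left(g{\left(p{\left(3 \right)} \right)} - 37\right) = \left(3 - -23\right) \left(- \frac{2}{48 - \frac{4}{3}} - 37\right) = \left(3 + 23\right) \left(- \frac{2}{48 - \frac{4}{3}} - 37\right) = 26 \left(- \frac{2}{48 - \frac{4}{3}} - 37\right) = 26 \left(- \frac{2}{\frac{140}{3}} - 37\right) = 26 \left(\left(-2\right) \frac{3}{140} - 37\right) = 26 \left(- \frac{3}{70} - 37\right) = 26 \left(- \frac{2593}{70}\right) = - \frac{33709}{35}$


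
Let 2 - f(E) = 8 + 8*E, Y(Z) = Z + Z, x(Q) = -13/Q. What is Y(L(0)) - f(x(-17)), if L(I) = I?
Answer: 206/17 ≈ 12.118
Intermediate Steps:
Y(Z) = 2*Z
f(E) = -6 - 8*E (f(E) = 2 - (8 + 8*E) = 2 + (-8 - 8*E) = -6 - 8*E)
Y(L(0)) - f(x(-17)) = 2*0 - (-6 - (-104)/(-17)) = 0 - (-6 - (-104)*(-1)/17) = 0 - (-6 - 8*13/17) = 0 - (-6 - 104/17) = 0 - 1*(-206/17) = 0 + 206/17 = 206/17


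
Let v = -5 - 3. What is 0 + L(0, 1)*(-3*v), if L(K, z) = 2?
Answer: 48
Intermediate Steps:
v = -8
0 + L(0, 1)*(-3*v) = 0 + 2*(-3*(-8)) = 0 + 2*24 = 0 + 48 = 48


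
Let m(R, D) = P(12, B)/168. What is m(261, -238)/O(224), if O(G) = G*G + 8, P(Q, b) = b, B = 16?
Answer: 1/526932 ≈ 1.8978e-6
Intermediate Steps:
O(G) = 8 + G**2 (O(G) = G**2 + 8 = 8 + G**2)
m(R, D) = 2/21 (m(R, D) = 16/168 = 16*(1/168) = 2/21)
m(261, -238)/O(224) = 2/(21*(8 + 224**2)) = 2/(21*(8 + 50176)) = (2/21)/50184 = (2/21)*(1/50184) = 1/526932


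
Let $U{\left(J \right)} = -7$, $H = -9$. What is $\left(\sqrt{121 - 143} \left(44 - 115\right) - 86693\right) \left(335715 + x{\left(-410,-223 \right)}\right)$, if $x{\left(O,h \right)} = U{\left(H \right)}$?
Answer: $-29103533644 - 23835268 i \sqrt{22} \approx -2.9104 \cdot 10^{10} - 1.118 \cdot 10^{8} i$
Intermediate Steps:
$x{\left(O,h \right)} = -7$
$\left(\sqrt{121 - 143} \left(44 - 115\right) - 86693\right) \left(335715 + x{\left(-410,-223 \right)}\right) = \left(\sqrt{121 - 143} \left(44 - 115\right) - 86693\right) \left(335715 - 7\right) = \left(\sqrt{-22} \left(-71\right) - 86693\right) 335708 = \left(i \sqrt{22} \left(-71\right) - 86693\right) 335708 = \left(- 71 i \sqrt{22} - 86693\right) 335708 = \left(-86693 - 71 i \sqrt{22}\right) 335708 = -29103533644 - 23835268 i \sqrt{22}$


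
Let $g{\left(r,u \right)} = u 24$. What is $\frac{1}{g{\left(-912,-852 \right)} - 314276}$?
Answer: $- \frac{1}{334724} \approx -2.9875 \cdot 10^{-6}$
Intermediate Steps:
$g{\left(r,u \right)} = 24 u$
$\frac{1}{g{\left(-912,-852 \right)} - 314276} = \frac{1}{24 \left(-852\right) - 314276} = \frac{1}{-20448 - 314276} = \frac{1}{-334724} = - \frac{1}{334724}$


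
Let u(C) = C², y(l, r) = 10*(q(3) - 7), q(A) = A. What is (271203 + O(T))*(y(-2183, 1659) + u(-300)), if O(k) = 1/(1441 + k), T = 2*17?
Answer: 7197239472592/295 ≈ 2.4397e+10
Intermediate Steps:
T = 34
y(l, r) = -40 (y(l, r) = 10*(3 - 7) = 10*(-4) = -40)
(271203 + O(T))*(y(-2183, 1659) + u(-300)) = (271203 + 1/(1441 + 34))*(-40 + (-300)²) = (271203 + 1/1475)*(-40 + 90000) = (271203 + 1/1475)*89960 = (400024426/1475)*89960 = 7197239472592/295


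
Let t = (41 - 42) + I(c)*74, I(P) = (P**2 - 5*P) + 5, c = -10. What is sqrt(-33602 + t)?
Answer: I*sqrt(22133) ≈ 148.77*I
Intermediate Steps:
I(P) = 5 + P**2 - 5*P
t = 11469 (t = (41 - 42) + (5 + (-10)**2 - 5*(-10))*74 = -1 + (5 + 100 + 50)*74 = -1 + 155*74 = -1 + 11470 = 11469)
sqrt(-33602 + t) = sqrt(-33602 + 11469) = sqrt(-22133) = I*sqrt(22133)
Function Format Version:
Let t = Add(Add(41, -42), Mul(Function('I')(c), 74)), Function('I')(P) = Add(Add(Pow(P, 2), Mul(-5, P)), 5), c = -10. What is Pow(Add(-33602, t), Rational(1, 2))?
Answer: Mul(I, Pow(22133, Rational(1, 2))) ≈ Mul(148.77, I)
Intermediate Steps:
Function('I')(P) = Add(5, Pow(P, 2), Mul(-5, P))
t = 11469 (t = Add(Add(41, -42), Mul(Add(5, Pow(-10, 2), Mul(-5, -10)), 74)) = Add(-1, Mul(Add(5, 100, 50), 74)) = Add(-1, Mul(155, 74)) = Add(-1, 11470) = 11469)
Pow(Add(-33602, t), Rational(1, 2)) = Pow(Add(-33602, 11469), Rational(1, 2)) = Pow(-22133, Rational(1, 2)) = Mul(I, Pow(22133, Rational(1, 2)))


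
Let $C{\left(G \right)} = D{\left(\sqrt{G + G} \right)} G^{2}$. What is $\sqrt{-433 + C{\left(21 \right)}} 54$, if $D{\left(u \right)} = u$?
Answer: $54 \sqrt{-433 + 441 \sqrt{42}} \approx 2659.2$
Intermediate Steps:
$C{\left(G \right)} = \sqrt{2} G^{\frac{5}{2}}$ ($C{\left(G \right)} = \sqrt{G + G} G^{2} = \sqrt{2 G} G^{2} = \sqrt{2} \sqrt{G} G^{2} = \sqrt{2} G^{\frac{5}{2}}$)
$\sqrt{-433 + C{\left(21 \right)}} 54 = \sqrt{-433 + \sqrt{2} \cdot 21^{\frac{5}{2}}} \cdot 54 = \sqrt{-433 + \sqrt{2} \cdot 441 \sqrt{21}} \cdot 54 = \sqrt{-433 + 441 \sqrt{42}} \cdot 54 = 54 \sqrt{-433 + 441 \sqrt{42}}$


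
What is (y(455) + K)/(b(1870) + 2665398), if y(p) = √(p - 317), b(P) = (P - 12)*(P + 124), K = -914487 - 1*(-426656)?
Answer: -487831/6370250 + √138/6370250 ≈ -0.076578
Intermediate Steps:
K = -487831 (K = -914487 + 426656 = -487831)
b(P) = (-12 + P)*(124 + P)
y(p) = √(-317 + p)
(y(455) + K)/(b(1870) + 2665398) = (√(-317 + 455) - 487831)/((-1488 + 1870² + 112*1870) + 2665398) = (√138 - 487831)/((-1488 + 3496900 + 209440) + 2665398) = (-487831 + √138)/(3704852 + 2665398) = (-487831 + √138)/6370250 = (-487831 + √138)*(1/6370250) = -487831/6370250 + √138/6370250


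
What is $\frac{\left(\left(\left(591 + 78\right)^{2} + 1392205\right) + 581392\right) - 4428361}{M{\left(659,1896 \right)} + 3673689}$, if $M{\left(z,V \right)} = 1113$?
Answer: $- \frac{2007203}{3674802} \approx -0.54621$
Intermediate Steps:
$\frac{\left(\left(\left(591 + 78\right)^{2} + 1392205\right) + 581392\right) - 4428361}{M{\left(659,1896 \right)} + 3673689} = \frac{\left(\left(\left(591 + 78\right)^{2} + 1392205\right) + 581392\right) - 4428361}{1113 + 3673689} = \frac{\left(\left(669^{2} + 1392205\right) + 581392\right) - 4428361}{3674802} = \left(\left(\left(447561 + 1392205\right) + 581392\right) - 4428361\right) \frac{1}{3674802} = \left(\left(1839766 + 581392\right) - 4428361\right) \frac{1}{3674802} = \left(2421158 - 4428361\right) \frac{1}{3674802} = \left(-2007203\right) \frac{1}{3674802} = - \frac{2007203}{3674802}$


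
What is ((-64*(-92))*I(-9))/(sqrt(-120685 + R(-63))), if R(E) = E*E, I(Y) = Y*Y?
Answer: -238464*I*sqrt(29179)/29179 ≈ -1396.0*I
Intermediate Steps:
I(Y) = Y**2
R(E) = E**2
((-64*(-92))*I(-9))/(sqrt(-120685 + R(-63))) = (-64*(-92)*(-9)**2)/(sqrt(-120685 + (-63)**2)) = (5888*81)/(sqrt(-120685 + 3969)) = 476928/(sqrt(-116716)) = 476928/((2*I*sqrt(29179))) = 476928*(-I*sqrt(29179)/58358) = -238464*I*sqrt(29179)/29179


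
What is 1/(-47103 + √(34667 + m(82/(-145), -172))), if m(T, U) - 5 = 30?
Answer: -47103/2218657907 - √34702/2218657907 ≈ -2.1314e-5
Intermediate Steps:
m(T, U) = 35 (m(T, U) = 5 + 30 = 35)
1/(-47103 + √(34667 + m(82/(-145), -172))) = 1/(-47103 + √(34667 + 35)) = 1/(-47103 + √34702)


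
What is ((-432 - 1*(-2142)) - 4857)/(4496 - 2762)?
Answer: -1049/578 ≈ -1.8149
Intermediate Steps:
((-432 - 1*(-2142)) - 4857)/(4496 - 2762) = ((-432 + 2142) - 4857)/1734 = (1710 - 4857)*(1/1734) = -3147*1/1734 = -1049/578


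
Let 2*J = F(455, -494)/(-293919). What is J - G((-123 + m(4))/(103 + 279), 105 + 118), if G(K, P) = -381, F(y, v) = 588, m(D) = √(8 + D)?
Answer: 37327615/97973 ≈ 381.00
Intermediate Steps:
J = -98/97973 (J = (588/(-293919))/2 = (588*(-1/293919))/2 = (½)*(-196/97973) = -98/97973 ≈ -0.0010003)
J - G((-123 + m(4))/(103 + 279), 105 + 118) = -98/97973 - 1*(-381) = -98/97973 + 381 = 37327615/97973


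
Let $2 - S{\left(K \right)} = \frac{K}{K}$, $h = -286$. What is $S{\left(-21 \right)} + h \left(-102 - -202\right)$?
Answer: $-28599$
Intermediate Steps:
$S{\left(K \right)} = 1$ ($S{\left(K \right)} = 2 - \frac{K}{K} = 2 - 1 = 1$)
$S{\left(-21 \right)} + h \left(-102 - -202\right) = 1 - 286 \left(-102 - -202\right) = 1 - 286 \left(-102 + 202\right) = 1 - 28600 = -28599$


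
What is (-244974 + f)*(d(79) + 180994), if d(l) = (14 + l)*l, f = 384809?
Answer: 26336663735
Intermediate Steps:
d(l) = l*(14 + l)
(-244974 + f)*(d(79) + 180994) = (-244974 + 384809)*(79*(14 + 79) + 180994) = 139835*(79*93 + 180994) = 139835*(7347 + 180994) = 139835*188341 = 26336663735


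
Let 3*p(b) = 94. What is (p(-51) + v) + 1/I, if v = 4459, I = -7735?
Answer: 104198182/23205 ≈ 4490.3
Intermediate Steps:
p(b) = 94/3 (p(b) = (⅓)*94 = 94/3)
(p(-51) + v) + 1/I = (94/3 + 4459) + 1/(-7735) = 13471/3 - 1/7735 = 104198182/23205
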